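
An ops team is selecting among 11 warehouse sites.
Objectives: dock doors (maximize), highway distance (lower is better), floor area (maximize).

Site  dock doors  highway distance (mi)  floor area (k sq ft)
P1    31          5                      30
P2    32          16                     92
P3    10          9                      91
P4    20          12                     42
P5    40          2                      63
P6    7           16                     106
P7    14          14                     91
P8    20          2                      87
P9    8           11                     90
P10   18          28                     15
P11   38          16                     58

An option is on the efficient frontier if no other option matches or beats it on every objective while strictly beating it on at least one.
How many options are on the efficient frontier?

P1: dominated by P5 (dock doors 40≥31, highway distance 2≤5, floor area 63≥30).
P2: not dominated.
P3: not dominated.
P4: dominated by P5 (dock doors 40≥20, highway distance 2≤12, floor area 63≥42).
P5: not dominated (best dock doors).
P6: not dominated (best floor area).
P7: not dominated.
P8: not dominated.
P9: dominated by P3 (dock doors 10≥8, highway distance 9≤11, floor area 91≥90).
P10: dominated by P1 (dock doors 31≥18, highway distance 5≤28, floor area 30≥15).
P11: dominated by P5 (dock doors 40≥38, highway distance 2≤16, floor area 63≥58).
Pareto-optimal: P2, P3, P5, P6, P7, P8 → 6.

6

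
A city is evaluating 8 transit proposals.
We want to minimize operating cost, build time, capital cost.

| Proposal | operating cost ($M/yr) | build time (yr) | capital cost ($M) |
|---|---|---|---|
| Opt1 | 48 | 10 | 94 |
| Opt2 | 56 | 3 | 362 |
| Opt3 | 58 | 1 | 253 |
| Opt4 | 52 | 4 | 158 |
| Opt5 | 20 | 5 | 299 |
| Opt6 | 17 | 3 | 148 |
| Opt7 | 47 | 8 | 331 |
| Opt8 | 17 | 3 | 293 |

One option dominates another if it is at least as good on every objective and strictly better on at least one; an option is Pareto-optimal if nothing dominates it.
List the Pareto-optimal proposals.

Opt1, Opt3, Opt6

Opt1: not dominated (best capital cost).
Opt2: dominated by Opt6 (operating cost 17≤56, build time 3≤3, capital cost 148≤362).
Opt3: not dominated (best build time).
Opt4: dominated by Opt6 (operating cost 17≤52, build time 3≤4, capital cost 148≤158).
Opt5: dominated by Opt6 (operating cost 17≤20, build time 3≤5, capital cost 148≤299).
Opt6: not dominated.
Opt7: dominated by Opt5 (operating cost 20≤47, build time 5≤8, capital cost 299≤331).
Opt8: dominated by Opt6 (operating cost 17≤17, build time 3≤3, capital cost 148≤293).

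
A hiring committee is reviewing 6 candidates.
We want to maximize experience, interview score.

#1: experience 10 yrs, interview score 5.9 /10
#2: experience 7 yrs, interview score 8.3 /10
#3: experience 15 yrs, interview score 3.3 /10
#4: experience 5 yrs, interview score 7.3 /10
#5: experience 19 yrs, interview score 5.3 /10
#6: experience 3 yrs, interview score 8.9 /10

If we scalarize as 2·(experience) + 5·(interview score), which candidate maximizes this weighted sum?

#5

#1: 2·10 + 5·5.9 = 49.5
#2: 2·7 + 5·8.3 = 55.5
#3: 2·15 + 5·3.3 = 46.5
#4: 2·5 + 5·7.3 = 46.5
#5: 2·19 + 5·5.3 = 64.5
#6: 2·3 + 5·8.9 = 50.5
Highest: #5 at 64.5.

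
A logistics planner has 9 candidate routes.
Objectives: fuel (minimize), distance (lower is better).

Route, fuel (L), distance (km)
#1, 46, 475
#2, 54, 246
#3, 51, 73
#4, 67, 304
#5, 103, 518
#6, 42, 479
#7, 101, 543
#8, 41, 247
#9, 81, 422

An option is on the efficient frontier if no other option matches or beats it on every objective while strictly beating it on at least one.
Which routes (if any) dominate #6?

#8: fuel 41≤42, distance 247≤479 — dominates #6.
Others (#1, #2, #3, #4, #5, #7, #9) are each worse than #6 on at least one objective.

#8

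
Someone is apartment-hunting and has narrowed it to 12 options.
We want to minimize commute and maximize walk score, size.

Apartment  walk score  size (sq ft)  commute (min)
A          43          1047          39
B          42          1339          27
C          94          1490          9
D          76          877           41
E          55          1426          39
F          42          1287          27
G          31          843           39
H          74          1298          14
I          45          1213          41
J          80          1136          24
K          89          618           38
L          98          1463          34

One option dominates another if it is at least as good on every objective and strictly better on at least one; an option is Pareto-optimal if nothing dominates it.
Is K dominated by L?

L vs K: walk score 98≥89, size 1463≥618, commute 34≤38 — L is at least as good on every objective with at least one strict improvement.

Yes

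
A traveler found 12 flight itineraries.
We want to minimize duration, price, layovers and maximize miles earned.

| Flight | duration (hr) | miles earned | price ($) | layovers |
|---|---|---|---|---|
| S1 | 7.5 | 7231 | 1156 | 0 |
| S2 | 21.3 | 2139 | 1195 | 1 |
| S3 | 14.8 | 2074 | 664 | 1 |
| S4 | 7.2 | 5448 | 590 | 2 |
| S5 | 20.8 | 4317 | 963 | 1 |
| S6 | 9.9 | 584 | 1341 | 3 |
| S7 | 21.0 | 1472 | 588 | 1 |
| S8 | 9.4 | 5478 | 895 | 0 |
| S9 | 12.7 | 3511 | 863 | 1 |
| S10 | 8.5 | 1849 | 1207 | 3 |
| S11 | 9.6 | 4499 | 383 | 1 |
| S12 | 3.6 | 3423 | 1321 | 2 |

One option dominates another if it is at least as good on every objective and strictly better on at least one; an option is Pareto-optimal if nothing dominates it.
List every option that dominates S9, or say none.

S11: duration 9.6≤12.7, miles earned 4499≥3511, price 383≤863, layovers 1≤1 — dominates S9.
Others (S1, S2, S3, S4, S5, S6, S7, S8, S10, S12) are each worse than S9 on at least one objective.

S11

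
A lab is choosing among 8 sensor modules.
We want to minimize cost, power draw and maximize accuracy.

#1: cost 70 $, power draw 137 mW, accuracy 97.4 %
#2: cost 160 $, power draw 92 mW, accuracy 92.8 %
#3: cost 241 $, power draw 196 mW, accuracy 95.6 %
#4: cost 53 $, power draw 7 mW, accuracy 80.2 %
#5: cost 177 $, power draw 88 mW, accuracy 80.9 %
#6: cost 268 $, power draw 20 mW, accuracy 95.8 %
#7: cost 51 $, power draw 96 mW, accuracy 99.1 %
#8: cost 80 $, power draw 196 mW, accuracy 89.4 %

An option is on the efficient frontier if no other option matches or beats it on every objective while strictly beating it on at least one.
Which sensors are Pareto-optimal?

#2, #4, #5, #6, #7

#1: dominated by #7 (cost 51≤70, power draw 96≤137, accuracy 99.1≥97.4).
#2: not dominated.
#3: dominated by #1 (cost 70≤241, power draw 137≤196, accuracy 97.4≥95.6).
#4: not dominated (best power draw).
#5: not dominated.
#6: not dominated.
#7: not dominated (best cost).
#8: dominated by #1 (cost 70≤80, power draw 137≤196, accuracy 97.4≥89.4).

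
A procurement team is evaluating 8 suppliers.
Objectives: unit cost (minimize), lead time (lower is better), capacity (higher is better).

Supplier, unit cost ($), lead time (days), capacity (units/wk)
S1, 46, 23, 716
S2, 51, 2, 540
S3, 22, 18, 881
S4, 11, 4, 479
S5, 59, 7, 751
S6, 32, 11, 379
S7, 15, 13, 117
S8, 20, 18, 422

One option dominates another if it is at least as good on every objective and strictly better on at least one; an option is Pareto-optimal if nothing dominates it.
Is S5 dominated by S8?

S8 vs S5: S8 is worse on lead time (18 vs 7), so it does not dominate S5.

No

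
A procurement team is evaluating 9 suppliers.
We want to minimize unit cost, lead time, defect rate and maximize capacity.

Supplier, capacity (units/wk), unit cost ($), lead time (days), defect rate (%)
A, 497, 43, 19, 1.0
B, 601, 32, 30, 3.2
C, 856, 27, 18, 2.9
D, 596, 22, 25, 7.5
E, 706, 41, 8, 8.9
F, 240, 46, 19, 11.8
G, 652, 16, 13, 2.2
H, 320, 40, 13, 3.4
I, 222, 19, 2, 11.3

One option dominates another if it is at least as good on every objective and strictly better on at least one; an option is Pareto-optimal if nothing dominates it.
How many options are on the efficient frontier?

A: not dominated (best defect rate).
B: dominated by C (capacity 856≥601, unit cost 27≤32, lead time 18≤30, defect rate 2.9≤3.2).
C: not dominated (best capacity).
D: dominated by G (capacity 652≥596, unit cost 16≤22, lead time 13≤25, defect rate 2.2≤7.5).
E: not dominated.
F: dominated by A (capacity 497≥240, unit cost 43≤46, lead time 19≤19, defect rate 1.0≤11.8).
G: not dominated (best unit cost).
H: dominated by G (capacity 652≥320, unit cost 16≤40, lead time 13≤13, defect rate 2.2≤3.4).
I: not dominated (best lead time).
Pareto-optimal: A, C, E, G, I → 5.

5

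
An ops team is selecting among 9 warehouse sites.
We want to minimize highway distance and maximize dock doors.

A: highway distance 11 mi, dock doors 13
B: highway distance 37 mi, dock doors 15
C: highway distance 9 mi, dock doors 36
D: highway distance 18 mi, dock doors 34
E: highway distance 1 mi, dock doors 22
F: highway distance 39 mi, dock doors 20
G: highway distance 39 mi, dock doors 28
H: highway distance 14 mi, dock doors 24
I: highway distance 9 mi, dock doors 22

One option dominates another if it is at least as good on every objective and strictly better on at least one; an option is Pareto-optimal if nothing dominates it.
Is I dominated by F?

No

F vs I: F is worse on highway distance (39 vs 9), so it does not dominate I.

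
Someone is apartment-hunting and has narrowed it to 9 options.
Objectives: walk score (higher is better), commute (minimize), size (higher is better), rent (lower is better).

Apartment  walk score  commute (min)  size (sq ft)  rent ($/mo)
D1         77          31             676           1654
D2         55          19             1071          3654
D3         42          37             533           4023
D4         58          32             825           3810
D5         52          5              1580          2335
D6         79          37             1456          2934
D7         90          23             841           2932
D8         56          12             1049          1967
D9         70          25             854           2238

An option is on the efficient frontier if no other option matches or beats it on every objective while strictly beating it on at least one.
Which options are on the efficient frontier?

D1, D2, D5, D6, D7, D8, D9

D1: not dominated (best rent).
D2: not dominated.
D3: dominated by D1 (walk score 77≥42, commute 31≤37, size 676≥533, rent 1654≤4023).
D4: dominated by D7 (walk score 90≥58, commute 23≤32, size 841≥825, rent 2932≤3810).
D5: not dominated (best commute).
D6: not dominated.
D7: not dominated (best walk score).
D8: not dominated.
D9: not dominated.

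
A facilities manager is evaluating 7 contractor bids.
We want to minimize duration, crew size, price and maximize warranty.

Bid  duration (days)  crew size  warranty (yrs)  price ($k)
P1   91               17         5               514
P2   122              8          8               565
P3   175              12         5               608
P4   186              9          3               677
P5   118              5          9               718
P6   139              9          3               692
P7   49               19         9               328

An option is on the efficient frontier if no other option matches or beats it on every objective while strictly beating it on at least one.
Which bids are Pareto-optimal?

P1: not dominated.
P2: not dominated.
P3: dominated by P2 (duration 122≤175, crew size 8≤12, warranty 8≥5, price 565≤608).
P4: dominated by P2 (duration 122≤186, crew size 8≤9, warranty 8≥3, price 565≤677).
P5: not dominated (best crew size).
P6: dominated by P2 (duration 122≤139, crew size 8≤9, warranty 8≥3, price 565≤692).
P7: not dominated (best duration).

P1, P2, P5, P7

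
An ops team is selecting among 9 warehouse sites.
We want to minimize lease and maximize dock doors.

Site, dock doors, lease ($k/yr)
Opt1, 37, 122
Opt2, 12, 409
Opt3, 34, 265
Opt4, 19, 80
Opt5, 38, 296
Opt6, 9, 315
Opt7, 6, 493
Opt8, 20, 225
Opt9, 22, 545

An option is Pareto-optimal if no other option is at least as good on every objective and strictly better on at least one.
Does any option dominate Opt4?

Opt1: worse on lease (122 vs 80).
Opt2: worse on dock doors (12 vs 19).
Opt3: worse on lease (265 vs 80).
Opt5: worse on lease (296 vs 80).
Opt6: worse on dock doors (9 vs 19).
Opt7: worse on dock doors (6 vs 19).
Opt8: worse on lease (225 vs 80).
Opt9: worse on lease (545 vs 80).
No option is at least as good as Opt4 on every objective and strictly better on one.

No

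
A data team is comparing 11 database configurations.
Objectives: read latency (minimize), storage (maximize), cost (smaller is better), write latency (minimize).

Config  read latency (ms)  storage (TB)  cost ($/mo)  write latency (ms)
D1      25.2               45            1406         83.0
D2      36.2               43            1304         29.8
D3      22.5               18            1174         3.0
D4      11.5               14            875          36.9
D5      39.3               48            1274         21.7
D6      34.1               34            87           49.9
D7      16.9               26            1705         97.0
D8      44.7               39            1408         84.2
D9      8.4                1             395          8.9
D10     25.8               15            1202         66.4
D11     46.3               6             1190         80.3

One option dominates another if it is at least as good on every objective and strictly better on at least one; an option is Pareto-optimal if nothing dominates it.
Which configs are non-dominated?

D1, D2, D3, D4, D5, D6, D7, D9

D1: not dominated.
D2: not dominated.
D3: not dominated (best write latency).
D4: not dominated.
D5: not dominated (best storage).
D6: not dominated (best cost).
D7: not dominated.
D8: dominated by D1 (read latency 25.2≤44.7, storage 45≥39, cost 1406≤1408, write latency 83.0≤84.2).
D9: not dominated (best read latency).
D10: dominated by D3 (read latency 22.5≤25.8, storage 18≥15, cost 1174≤1202, write latency 3.0≤66.4).
D11: dominated by D3 (read latency 22.5≤46.3, storage 18≥6, cost 1174≤1190, write latency 3.0≤80.3).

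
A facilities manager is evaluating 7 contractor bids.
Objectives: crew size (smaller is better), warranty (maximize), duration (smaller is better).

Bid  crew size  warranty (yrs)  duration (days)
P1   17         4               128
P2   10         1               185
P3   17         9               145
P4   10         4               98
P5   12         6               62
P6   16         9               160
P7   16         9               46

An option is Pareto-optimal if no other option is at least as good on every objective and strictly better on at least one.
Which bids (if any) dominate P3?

P7: crew size 16≤17, warranty 9≥9, duration 46≤145 — dominates P3.
Others (P1, P2, P4, P5, P6) are each worse than P3 on at least one objective.

P7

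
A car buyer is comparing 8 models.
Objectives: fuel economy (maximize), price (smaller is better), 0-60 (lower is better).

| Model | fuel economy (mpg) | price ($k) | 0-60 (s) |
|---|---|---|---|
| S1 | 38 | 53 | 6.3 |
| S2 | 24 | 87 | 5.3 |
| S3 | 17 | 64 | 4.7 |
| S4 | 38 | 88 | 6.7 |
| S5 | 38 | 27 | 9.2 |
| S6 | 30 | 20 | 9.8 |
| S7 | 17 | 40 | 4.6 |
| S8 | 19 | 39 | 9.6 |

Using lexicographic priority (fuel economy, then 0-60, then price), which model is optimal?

First maximize fuel economy: best is 38, kept {S1, S4, S5}.
Then minimize 0-60: best is 6.3, kept {S1}.

S1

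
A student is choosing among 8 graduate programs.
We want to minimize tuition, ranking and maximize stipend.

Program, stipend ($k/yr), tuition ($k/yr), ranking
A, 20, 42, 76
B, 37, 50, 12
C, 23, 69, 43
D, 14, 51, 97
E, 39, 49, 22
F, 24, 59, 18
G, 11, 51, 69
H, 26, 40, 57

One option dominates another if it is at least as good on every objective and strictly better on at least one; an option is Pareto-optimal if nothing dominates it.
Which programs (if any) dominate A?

H

H: stipend 26≥20, tuition 40≤42, ranking 57≤76 — dominates A.
Others (B, C, D, E, F, G) are each worse than A on at least one objective.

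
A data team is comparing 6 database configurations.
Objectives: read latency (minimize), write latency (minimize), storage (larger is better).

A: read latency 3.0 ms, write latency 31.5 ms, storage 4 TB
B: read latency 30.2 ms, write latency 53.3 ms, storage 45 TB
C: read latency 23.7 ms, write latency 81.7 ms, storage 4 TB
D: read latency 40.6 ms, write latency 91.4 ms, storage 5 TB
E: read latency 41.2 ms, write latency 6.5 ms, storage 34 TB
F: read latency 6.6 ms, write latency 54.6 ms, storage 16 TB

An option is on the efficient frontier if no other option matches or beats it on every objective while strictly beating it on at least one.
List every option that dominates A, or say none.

none

B: worse on read latency (30.2 vs 3.0).
C: worse on read latency (23.7 vs 3.0).
D: worse on read latency (40.6 vs 3.0).
E: worse on read latency (41.2 vs 3.0).
F: worse on read latency (6.6 vs 3.0).
No option dominates A.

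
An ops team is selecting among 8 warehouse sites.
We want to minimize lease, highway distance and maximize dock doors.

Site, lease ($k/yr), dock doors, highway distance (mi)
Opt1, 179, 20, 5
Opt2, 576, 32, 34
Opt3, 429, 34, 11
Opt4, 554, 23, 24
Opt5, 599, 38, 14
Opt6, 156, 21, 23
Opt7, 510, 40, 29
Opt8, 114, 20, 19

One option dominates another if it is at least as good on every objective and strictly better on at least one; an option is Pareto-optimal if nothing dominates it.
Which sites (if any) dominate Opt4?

Opt3: lease 429≤554, dock doors 34≥23, highway distance 11≤24 — dominates Opt4.
Others (Opt1, Opt2, Opt5, Opt6, Opt7, Opt8) are each worse than Opt4 on at least one objective.

Opt3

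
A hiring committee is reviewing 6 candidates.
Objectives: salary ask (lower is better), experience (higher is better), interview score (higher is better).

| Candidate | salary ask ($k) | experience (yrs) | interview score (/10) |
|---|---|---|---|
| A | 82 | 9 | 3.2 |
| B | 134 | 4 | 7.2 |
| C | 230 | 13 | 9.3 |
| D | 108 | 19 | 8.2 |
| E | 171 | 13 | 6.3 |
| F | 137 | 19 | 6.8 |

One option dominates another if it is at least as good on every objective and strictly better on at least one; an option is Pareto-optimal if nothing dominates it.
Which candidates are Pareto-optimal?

A, C, D

A: not dominated (best salary ask).
B: dominated by D (salary ask 108≤134, experience 19≥4, interview score 8.2≥7.2).
C: not dominated (best interview score).
D: not dominated.
E: dominated by D (salary ask 108≤171, experience 19≥13, interview score 8.2≥6.3).
F: dominated by D (salary ask 108≤137, experience 19≥19, interview score 8.2≥6.8).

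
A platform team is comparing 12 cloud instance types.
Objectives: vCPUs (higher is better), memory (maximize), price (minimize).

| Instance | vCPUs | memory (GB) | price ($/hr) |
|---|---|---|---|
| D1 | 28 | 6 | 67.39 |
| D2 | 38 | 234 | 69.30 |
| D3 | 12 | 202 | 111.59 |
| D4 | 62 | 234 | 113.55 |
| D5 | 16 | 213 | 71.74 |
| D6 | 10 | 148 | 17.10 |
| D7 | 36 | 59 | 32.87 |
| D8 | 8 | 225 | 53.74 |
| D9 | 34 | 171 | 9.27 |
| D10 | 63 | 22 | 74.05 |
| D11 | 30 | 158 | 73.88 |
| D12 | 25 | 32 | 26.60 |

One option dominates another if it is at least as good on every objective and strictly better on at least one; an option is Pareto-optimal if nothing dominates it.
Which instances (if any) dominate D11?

D2: vCPUs 38≥30, memory 234≥158, price 69.30≤73.88 — dominates D11.
D9: vCPUs 34≥30, memory 171≥158, price 9.27≤73.88 — dominates D11.
Others (D1, D3, D4, D5, D6, D7, D8, D10, D12) are each worse than D11 on at least one objective.

D2, D9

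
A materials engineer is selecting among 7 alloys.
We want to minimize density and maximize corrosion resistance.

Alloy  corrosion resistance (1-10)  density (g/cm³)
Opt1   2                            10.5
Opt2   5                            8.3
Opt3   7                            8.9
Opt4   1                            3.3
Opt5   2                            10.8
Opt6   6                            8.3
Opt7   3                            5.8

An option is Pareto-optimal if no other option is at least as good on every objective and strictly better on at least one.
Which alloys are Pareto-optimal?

Opt1: dominated by Opt2 (corrosion resistance 5≥2, density 8.3≤10.5).
Opt2: dominated by Opt6 (corrosion resistance 6≥5, density 8.3≤8.3).
Opt3: not dominated (best corrosion resistance).
Opt4: not dominated (best density).
Opt5: dominated by Opt1 (corrosion resistance 2≥2, density 10.5≤10.8).
Opt6: not dominated.
Opt7: not dominated.

Opt3, Opt4, Opt6, Opt7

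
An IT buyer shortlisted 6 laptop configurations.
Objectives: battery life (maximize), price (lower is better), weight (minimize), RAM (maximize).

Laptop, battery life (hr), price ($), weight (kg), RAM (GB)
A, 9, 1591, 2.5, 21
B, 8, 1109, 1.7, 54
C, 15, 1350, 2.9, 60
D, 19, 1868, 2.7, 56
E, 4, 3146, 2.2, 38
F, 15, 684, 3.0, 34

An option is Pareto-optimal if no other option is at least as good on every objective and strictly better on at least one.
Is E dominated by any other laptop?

Yes

B vs E: battery life 8≥4, price 1109≤3146, weight 1.7≤2.2, RAM 54≥38 — B is at least as good on every objective and strictly better on at least one, so B dominates E.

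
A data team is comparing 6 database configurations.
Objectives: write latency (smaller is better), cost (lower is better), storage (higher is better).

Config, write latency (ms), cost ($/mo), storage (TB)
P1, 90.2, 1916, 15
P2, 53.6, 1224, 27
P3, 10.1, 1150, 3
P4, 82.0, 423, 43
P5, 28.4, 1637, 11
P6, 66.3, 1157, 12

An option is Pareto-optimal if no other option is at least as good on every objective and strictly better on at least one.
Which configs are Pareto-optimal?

P2, P3, P4, P5, P6

P1: dominated by P2 (write latency 53.6≤90.2, cost 1224≤1916, storage 27≥15).
P2: not dominated.
P3: not dominated (best write latency).
P4: not dominated (best cost).
P5: not dominated.
P6: not dominated.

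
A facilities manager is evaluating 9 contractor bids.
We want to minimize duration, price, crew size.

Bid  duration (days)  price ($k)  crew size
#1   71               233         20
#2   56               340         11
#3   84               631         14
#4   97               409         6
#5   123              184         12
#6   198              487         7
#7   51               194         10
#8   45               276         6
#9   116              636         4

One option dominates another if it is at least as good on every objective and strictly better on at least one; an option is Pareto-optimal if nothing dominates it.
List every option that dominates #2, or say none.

#7, #8

#7: duration 51≤56, price 194≤340, crew size 10≤11 — dominates #2.
#8: duration 45≤56, price 276≤340, crew size 6≤11 — dominates #2.
Others (#1, #3, #4, #5, #6, #9) are each worse than #2 on at least one objective.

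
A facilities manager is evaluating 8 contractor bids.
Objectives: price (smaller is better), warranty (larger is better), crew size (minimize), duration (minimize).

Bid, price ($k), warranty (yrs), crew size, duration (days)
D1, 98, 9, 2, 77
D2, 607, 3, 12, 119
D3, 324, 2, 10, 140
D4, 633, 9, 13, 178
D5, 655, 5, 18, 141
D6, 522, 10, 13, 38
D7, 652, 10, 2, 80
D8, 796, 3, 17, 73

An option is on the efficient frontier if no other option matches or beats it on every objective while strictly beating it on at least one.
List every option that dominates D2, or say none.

D1: price 98≤607, warranty 9≥3, crew size 2≤12, duration 77≤119 — dominates D2.
Others (D3, D4, D5, D6, D7, D8) are each worse than D2 on at least one objective.

D1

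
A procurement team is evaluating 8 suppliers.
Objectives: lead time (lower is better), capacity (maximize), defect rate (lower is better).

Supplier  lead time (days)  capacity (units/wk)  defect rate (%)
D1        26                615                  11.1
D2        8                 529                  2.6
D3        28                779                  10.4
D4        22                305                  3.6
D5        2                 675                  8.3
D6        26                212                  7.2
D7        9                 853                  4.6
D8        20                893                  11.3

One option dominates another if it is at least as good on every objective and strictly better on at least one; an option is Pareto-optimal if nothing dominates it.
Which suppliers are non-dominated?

D1: dominated by D5 (lead time 2≤26, capacity 675≥615, defect rate 8.3≤11.1).
D2: not dominated (best defect rate).
D3: dominated by D7 (lead time 9≤28, capacity 853≥779, defect rate 4.6≤10.4).
D4: dominated by D2 (lead time 8≤22, capacity 529≥305, defect rate 2.6≤3.6).
D5: not dominated (best lead time).
D6: dominated by D2 (lead time 8≤26, capacity 529≥212, defect rate 2.6≤7.2).
D7: not dominated.
D8: not dominated (best capacity).

D2, D5, D7, D8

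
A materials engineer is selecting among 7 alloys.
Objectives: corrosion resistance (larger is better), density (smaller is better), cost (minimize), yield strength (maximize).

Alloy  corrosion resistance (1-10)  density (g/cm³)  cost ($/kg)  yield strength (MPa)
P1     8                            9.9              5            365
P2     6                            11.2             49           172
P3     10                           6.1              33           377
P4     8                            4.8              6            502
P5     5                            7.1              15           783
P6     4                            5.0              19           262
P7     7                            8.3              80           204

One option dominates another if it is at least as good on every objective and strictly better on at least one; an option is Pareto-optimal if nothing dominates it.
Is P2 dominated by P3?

P3 vs P2: corrosion resistance 10≥6, density 6.1≤11.2, cost 33≤49, yield strength 377≥172 — P3 is at least as good on every objective with at least one strict improvement.

Yes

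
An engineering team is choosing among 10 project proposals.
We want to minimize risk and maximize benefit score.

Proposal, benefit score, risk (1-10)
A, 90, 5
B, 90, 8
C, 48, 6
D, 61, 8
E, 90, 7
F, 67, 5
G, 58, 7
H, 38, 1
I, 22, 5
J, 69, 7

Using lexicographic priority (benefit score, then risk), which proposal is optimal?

A

First maximize benefit score: best is 90, kept {A, B, E}.
Then minimize risk: best is 5, kept {A}.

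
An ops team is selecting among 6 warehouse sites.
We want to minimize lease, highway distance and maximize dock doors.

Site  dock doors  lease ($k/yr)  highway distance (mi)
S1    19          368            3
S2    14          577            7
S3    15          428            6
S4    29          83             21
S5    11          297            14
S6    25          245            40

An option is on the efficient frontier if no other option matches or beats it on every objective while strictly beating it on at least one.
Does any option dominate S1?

No

S2: worse on dock doors (14 vs 19).
S3: worse on dock doors (15 vs 19).
S4: worse on highway distance (21 vs 3).
S5: worse on dock doors (11 vs 19).
S6: worse on highway distance (40 vs 3).
No option is at least as good as S1 on every objective and strictly better on one.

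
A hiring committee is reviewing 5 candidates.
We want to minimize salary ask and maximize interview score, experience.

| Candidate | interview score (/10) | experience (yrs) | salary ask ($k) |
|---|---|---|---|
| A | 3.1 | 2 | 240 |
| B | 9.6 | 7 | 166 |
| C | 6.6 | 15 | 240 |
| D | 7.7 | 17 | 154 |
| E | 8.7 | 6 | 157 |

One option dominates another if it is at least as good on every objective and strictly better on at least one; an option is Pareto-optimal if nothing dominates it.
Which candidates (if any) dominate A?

B, C, D, E

B: interview score 9.6≥3.1, experience 7≥2, salary ask 166≤240 — dominates A.
C: interview score 6.6≥3.1, experience 15≥2, salary ask 240≤240 — dominates A.
D: interview score 7.7≥3.1, experience 17≥2, salary ask 154≤240 — dominates A.
E: interview score 8.7≥3.1, experience 6≥2, salary ask 157≤240 — dominates A.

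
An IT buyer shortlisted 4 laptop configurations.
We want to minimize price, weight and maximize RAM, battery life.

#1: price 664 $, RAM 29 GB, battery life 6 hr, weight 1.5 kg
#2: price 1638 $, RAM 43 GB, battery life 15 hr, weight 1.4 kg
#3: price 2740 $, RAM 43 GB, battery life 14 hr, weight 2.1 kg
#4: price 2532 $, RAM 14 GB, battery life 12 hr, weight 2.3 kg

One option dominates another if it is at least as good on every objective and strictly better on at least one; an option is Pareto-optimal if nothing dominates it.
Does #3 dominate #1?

No

#3 vs #1: #3 is worse on price (2740 vs 664), so it does not dominate #1.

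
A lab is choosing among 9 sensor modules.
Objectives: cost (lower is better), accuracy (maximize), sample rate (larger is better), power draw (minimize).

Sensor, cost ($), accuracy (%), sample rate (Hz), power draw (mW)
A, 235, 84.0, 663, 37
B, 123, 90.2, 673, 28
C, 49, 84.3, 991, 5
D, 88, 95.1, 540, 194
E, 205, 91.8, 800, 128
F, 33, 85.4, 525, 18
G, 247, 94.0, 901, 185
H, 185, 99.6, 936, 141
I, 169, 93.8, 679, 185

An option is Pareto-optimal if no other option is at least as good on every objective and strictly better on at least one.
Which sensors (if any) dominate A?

B, C

B: cost 123≤235, accuracy 90.2≥84.0, sample rate 673≥663, power draw 28≤37 — dominates A.
C: cost 49≤235, accuracy 84.3≥84.0, sample rate 991≥663, power draw 5≤37 — dominates A.
Others (D, E, F, G, H, I) are each worse than A on at least one objective.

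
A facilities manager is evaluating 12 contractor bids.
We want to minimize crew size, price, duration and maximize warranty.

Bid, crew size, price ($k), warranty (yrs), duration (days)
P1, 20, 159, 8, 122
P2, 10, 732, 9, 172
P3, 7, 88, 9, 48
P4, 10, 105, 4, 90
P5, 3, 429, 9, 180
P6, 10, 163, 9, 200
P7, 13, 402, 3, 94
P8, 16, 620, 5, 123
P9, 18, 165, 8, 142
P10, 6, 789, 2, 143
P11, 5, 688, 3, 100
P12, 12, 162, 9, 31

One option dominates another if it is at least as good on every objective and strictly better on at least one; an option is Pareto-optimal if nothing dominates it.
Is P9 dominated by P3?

P3 vs P9: crew size 7≤18, price 88≤165, warranty 9≥8, duration 48≤142 — P3 is at least as good on every objective with at least one strict improvement.

Yes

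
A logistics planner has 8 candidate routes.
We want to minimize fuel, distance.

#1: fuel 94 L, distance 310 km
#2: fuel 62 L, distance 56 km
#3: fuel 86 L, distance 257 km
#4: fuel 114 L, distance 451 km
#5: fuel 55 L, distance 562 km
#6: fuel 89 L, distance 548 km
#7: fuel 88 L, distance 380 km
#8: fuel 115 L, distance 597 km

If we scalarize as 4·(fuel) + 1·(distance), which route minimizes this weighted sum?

#2

#1: 4·94 + 1·310 = 686
#2: 4·62 + 1·56 = 304
#3: 4·86 + 1·257 = 601
#4: 4·114 + 1·451 = 907
#5: 4·55 + 1·562 = 782
#6: 4·89 + 1·548 = 904
#7: 4·88 + 1·380 = 732
#8: 4·115 + 1·597 = 1057
Lowest: #2 at 304.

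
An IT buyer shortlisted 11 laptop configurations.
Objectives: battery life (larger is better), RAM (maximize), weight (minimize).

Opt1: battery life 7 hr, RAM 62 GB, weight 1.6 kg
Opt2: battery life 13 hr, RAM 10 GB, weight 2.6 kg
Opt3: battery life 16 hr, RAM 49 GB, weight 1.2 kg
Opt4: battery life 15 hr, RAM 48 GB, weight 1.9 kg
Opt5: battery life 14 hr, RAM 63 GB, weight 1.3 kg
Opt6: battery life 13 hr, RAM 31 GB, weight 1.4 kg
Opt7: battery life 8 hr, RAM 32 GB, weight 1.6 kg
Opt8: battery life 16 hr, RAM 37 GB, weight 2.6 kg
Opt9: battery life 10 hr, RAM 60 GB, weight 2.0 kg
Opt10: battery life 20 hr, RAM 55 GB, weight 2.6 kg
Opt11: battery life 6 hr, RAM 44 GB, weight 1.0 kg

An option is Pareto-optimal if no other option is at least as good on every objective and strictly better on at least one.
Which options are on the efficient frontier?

Opt1: dominated by Opt5 (battery life 14≥7, RAM 63≥62, weight 1.3≤1.6).
Opt2: dominated by Opt3 (battery life 16≥13, RAM 49≥10, weight 1.2≤2.6).
Opt3: not dominated.
Opt4: dominated by Opt3 (battery life 16≥15, RAM 49≥48, weight 1.2≤1.9).
Opt5: not dominated (best RAM).
Opt6: dominated by Opt3 (battery life 16≥13, RAM 49≥31, weight 1.2≤1.4).
Opt7: dominated by Opt3 (battery life 16≥8, RAM 49≥32, weight 1.2≤1.6).
Opt8: dominated by Opt3 (battery life 16≥16, RAM 49≥37, weight 1.2≤2.6).
Opt9: dominated by Opt5 (battery life 14≥10, RAM 63≥60, weight 1.3≤2.0).
Opt10: not dominated (best battery life).
Opt11: not dominated (best weight).

Opt3, Opt5, Opt10, Opt11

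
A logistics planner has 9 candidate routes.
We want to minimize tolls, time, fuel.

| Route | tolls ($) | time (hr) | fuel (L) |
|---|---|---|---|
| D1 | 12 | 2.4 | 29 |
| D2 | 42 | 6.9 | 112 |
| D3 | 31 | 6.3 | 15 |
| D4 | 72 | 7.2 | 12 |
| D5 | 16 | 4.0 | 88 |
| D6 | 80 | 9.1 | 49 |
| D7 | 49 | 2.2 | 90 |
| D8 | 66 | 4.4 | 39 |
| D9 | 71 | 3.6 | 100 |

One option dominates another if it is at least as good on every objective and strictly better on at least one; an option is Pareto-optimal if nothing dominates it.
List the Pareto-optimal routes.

D1, D3, D4, D7

D1: not dominated (best tolls).
D2: dominated by D1 (tolls 12≤42, time 2.4≤6.9, fuel 29≤112).
D3: not dominated.
D4: not dominated (best fuel).
D5: dominated by D1 (tolls 12≤16, time 2.4≤4.0, fuel 29≤88).
D6: dominated by D1 (tolls 12≤80, time 2.4≤9.1, fuel 29≤49).
D7: not dominated (best time).
D8: dominated by D1 (tolls 12≤66, time 2.4≤4.4, fuel 29≤39).
D9: dominated by D1 (tolls 12≤71, time 2.4≤3.6, fuel 29≤100).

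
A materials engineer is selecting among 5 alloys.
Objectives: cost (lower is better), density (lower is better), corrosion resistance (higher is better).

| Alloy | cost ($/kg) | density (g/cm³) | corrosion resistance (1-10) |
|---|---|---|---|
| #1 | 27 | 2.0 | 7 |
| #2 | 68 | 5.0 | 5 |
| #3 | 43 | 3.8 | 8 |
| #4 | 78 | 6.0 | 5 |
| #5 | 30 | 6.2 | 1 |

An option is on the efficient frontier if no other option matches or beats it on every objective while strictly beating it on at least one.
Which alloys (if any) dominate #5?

#1

#1: cost 27≤30, density 2.0≤6.2, corrosion resistance 7≥1 — dominates #5.
Others (#2, #3, #4) are each worse than #5 on at least one objective.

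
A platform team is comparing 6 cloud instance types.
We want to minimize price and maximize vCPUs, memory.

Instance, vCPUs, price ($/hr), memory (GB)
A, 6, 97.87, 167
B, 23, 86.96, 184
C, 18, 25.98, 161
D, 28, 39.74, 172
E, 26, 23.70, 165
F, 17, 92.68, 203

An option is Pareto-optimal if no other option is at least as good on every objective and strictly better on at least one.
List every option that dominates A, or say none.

B, D, F

B: vCPUs 23≥6, price 86.96≤97.87, memory 184≥167 — dominates A.
D: vCPUs 28≥6, price 39.74≤97.87, memory 172≥167 — dominates A.
F: vCPUs 17≥6, price 92.68≤97.87, memory 203≥167 — dominates A.
Others (C, E) are each worse than A on at least one objective.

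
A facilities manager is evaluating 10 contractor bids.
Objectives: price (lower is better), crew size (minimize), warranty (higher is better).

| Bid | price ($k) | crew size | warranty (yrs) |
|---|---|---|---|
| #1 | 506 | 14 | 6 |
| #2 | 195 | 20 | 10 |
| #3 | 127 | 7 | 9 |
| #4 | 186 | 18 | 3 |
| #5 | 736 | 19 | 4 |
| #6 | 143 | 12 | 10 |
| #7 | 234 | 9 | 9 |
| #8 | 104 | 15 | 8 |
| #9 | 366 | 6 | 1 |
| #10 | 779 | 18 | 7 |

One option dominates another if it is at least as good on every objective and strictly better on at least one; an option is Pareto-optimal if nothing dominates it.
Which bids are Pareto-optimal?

#3, #6, #8, #9

#1: dominated by #3 (price 127≤506, crew size 7≤14, warranty 9≥6).
#2: dominated by #6 (price 143≤195, crew size 12≤20, warranty 10≥10).
#3: not dominated.
#4: dominated by #3 (price 127≤186, crew size 7≤18, warranty 9≥3).
#5: dominated by #1 (price 506≤736, crew size 14≤19, warranty 6≥4).
#6: not dominated.
#7: dominated by #3 (price 127≤234, crew size 7≤9, warranty 9≥9).
#8: not dominated (best price).
#9: not dominated (best crew size).
#10: dominated by #3 (price 127≤779, crew size 7≤18, warranty 9≥7).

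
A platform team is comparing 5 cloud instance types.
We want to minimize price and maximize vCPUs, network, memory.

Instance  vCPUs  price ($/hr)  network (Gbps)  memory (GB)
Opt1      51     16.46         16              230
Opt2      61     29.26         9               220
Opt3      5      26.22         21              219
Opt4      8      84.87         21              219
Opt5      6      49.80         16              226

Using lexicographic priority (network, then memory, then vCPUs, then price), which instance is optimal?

First maximize network: best is 21, kept {Opt3, Opt4}.
Then maximize memory: best is 219, kept {Opt3, Opt4}.
Then maximize vCPUs: best is 8, kept {Opt4}.

Opt4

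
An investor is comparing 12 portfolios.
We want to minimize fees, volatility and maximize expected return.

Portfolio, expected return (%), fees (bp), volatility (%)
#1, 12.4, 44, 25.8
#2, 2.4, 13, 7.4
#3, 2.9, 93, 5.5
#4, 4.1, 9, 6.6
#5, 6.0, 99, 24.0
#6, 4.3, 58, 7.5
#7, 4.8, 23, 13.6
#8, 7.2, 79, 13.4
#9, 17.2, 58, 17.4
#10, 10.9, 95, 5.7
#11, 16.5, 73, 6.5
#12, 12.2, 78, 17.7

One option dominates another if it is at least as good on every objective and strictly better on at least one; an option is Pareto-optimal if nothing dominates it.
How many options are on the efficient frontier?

#1: not dominated.
#2: dominated by #4 (expected return 4.1≥2.4, fees 9≤13, volatility 6.6≤7.4).
#3: not dominated (best volatility).
#4: not dominated (best fees).
#5: dominated by #8 (expected return 7.2≥6.0, fees 79≤99, volatility 13.4≤24.0).
#6: not dominated.
#7: not dominated.
#8: dominated by #11 (expected return 16.5≥7.2, fees 73≤79, volatility 6.5≤13.4).
#9: not dominated (best expected return).
#10: not dominated.
#11: not dominated.
#12: dominated by #9 (expected return 17.2≥12.2, fees 58≤78, volatility 17.4≤17.7).
Pareto-optimal: #1, #3, #4, #6, #7, #9, #10, #11 → 8.

8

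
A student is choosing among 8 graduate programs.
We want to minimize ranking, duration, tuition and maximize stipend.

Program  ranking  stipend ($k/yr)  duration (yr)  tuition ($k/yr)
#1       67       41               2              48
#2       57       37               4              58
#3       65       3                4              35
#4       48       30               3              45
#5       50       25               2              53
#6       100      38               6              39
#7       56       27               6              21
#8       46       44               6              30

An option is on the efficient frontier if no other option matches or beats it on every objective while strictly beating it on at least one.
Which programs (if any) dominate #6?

#8

#8: ranking 46≤100, stipend 44≥38, duration 6≤6, tuition 30≤39 — dominates #6.
Others (#1, #2, #3, #4, #5, #7) are each worse than #6 on at least one objective.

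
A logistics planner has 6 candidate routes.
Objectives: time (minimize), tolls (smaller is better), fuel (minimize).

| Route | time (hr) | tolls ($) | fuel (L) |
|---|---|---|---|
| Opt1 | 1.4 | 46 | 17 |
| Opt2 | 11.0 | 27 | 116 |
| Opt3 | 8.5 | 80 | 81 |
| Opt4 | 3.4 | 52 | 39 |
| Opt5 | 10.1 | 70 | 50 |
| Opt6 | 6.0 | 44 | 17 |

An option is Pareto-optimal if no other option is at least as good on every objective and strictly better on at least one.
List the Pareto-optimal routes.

Opt1, Opt2, Opt6

Opt1: not dominated (best time).
Opt2: not dominated (best tolls).
Opt3: dominated by Opt1 (time 1.4≤8.5, tolls 46≤80, fuel 17≤81).
Opt4: dominated by Opt1 (time 1.4≤3.4, tolls 46≤52, fuel 17≤39).
Opt5: dominated by Opt1 (time 1.4≤10.1, tolls 46≤70, fuel 17≤50).
Opt6: not dominated.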